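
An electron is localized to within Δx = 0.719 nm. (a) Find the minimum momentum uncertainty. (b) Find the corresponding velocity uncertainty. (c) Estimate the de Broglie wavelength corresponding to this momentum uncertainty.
(a) Δp_min = 7.334 × 10^-26 kg·m/s
(b) Δv_min = 80.506 km/s
(c) λ_dB = 9.035 nm

Step-by-step:

(a) From the uncertainty principle:
Δp_min = ℏ/(2Δx) = (1.055e-34 J·s)/(2 × 7.190e-10 m) = 7.334e-26 kg·m/s

(b) The velocity uncertainty:
Δv = Δp/m = (7.334e-26 kg·m/s)/(9.109e-31 kg) = 8.051e+04 m/s = 80.506 km/s

(c) The de Broglie wavelength for this momentum:
λ = h/p = (6.626e-34 J·s)/(7.334e-26 kg·m/s) = 9.035e-09 m = 9.035 nm

Note: The de Broglie wavelength is comparable to the localization size, as expected from wave-particle duality.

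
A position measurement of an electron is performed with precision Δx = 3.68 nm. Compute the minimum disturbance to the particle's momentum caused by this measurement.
1.433 × 10^-26 kg·m/s

The uncertainty principle implies that measuring position disturbs momentum:
ΔxΔp ≥ ℏ/2

When we measure position with precision Δx, we necessarily introduce a momentum uncertainty:
Δp ≥ ℏ/(2Δx)
Δp_min = (1.055e-34 J·s) / (2 × 3.680e-09 m)
Δp_min = 1.433e-26 kg·m/s

The more precisely we measure position, the greater the momentum disturbance.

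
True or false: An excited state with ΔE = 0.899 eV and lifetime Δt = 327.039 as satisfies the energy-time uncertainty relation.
No, it violates the uncertainty relation.

Calculate the product ΔEΔt:
ΔE = 0.899 eV = 1.440e-19 J
ΔEΔt = (1.440e-19 J) × (3.270e-16 s)
ΔEΔt = 4.711e-35 J·s

Compare to the minimum allowed value ℏ/2:
ℏ/2 = 5.273e-35 J·s

Since ΔEΔt = 4.711e-35 J·s < 5.273e-35 J·s = ℏ/2,
this violates the uncertainty relation.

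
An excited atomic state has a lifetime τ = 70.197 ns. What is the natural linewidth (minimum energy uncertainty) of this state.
4.688 neV

Using the energy-time uncertainty principle:
ΔEΔt ≥ ℏ/2

The lifetime τ represents the time uncertainty Δt.
The natural linewidth (minimum energy uncertainty) is:

ΔE = ℏ/(2τ)
ΔE = (1.055e-34 J·s) / (2 × 7.020e-08 s)
ΔE = 7.512e-28 J = 4.688 neV

This natural linewidth limits the precision of spectroscopic measurements.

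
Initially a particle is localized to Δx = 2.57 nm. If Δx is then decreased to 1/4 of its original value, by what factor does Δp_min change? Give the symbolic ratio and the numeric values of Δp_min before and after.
Original Δp_min = 2.052 × 10^-26 kg·m/s; new Δp'_min = 8.207 × 10^-26 kg·m/s; ratio Δp'_min/Δp_min = 4.

From the uncertainty principle ΔxΔp ≥ ℏ/2, the minimum momentum uncertainty is Δp_min = ℏ/(2Δx).

Original (Δx = 2.57 nm = 2.570e-09 m):
Δp_min = (1.055e-34 J·s)/(2 × 2.570e-09 m) = 2.052e-26 kg·m/s

When Δx → (1/4)Δx:
Δp'_min = ℏ/(2 × (1/4)Δx) = 4 × ℏ/(2Δx) = 4 × Δp_min
Δp'_min = 4 × 2.052e-26 kg·m/s = 8.207e-26 kg·m/s

Since Δp_min ∝ 1/Δx, when Δx is decreased to 1/4 of its original value, Δp_min increases to 4 times its original value.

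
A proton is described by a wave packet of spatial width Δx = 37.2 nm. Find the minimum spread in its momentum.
1.417 × 10^-27 kg·m/s

For a wave packet, the spatial width Δx and momentum spread Δp are related by the uncertainty principle:
ΔxΔp ≥ ℏ/2

The minimum momentum spread is:
Δp_min = ℏ/(2Δx)
Δp_min = (1.055e-34 J·s) / (2 × 3.720e-08 m)
Δp_min = 1.417e-27 kg·m/s

A wave packet cannot have both a well-defined position and well-defined momentum.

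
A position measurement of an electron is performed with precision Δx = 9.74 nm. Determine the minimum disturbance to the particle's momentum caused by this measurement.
5.414 × 10^-27 kg·m/s

The uncertainty principle implies that measuring position disturbs momentum:
ΔxΔp ≥ ℏ/2

When we measure position with precision Δx, we necessarily introduce a momentum uncertainty:
Δp ≥ ℏ/(2Δx)
Δp_min = (1.055e-34 J·s) / (2 × 9.740e-09 m)
Δp_min = 5.414e-27 kg·m/s

The more precisely we measure position, the greater the momentum disturbance.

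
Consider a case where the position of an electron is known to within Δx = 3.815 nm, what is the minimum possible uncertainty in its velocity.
15.173 km/s

Using the Heisenberg uncertainty principle and Δp = mΔv:
ΔxΔp ≥ ℏ/2
Δx(mΔv) ≥ ℏ/2

The minimum uncertainty in velocity is:
Δv_min = ℏ/(2mΔx)
Δv_min = (1.055e-34 J·s) / (2 × 9.109e-31 kg × 3.815e-09 m)
Δv_min = 1.517e+04 m/s = 15.173 km/s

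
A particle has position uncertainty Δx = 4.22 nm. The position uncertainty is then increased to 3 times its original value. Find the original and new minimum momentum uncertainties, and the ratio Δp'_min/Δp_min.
Original Δp_min = 1.249 × 10^-26 kg·m/s; new Δp'_min = 4.165 × 10^-27 kg·m/s; ratio Δp'_min/Δp_min = 1/3.

From the uncertainty principle ΔxΔp ≥ ℏ/2, the minimum momentum uncertainty is Δp_min = ℏ/(2Δx).

Original (Δx = 4.22 nm = 4.220e-09 m):
Δp_min = (1.055e-34 J·s)/(2 × 4.220e-09 m) = 1.249e-26 kg·m/s

When Δx → 3Δx:
Δp'_min = ℏ/(2 × 3Δx) = (1/3) × ℏ/(2Δx) = (1/3) × Δp_min
Δp'_min = 1/3 × 1.249e-26 kg·m/s = 4.165e-27 kg·m/s

Since Δp_min ∝ 1/Δx, when Δx is increased to 3 times its original value, Δp_min decreases to 1/3 of its original value.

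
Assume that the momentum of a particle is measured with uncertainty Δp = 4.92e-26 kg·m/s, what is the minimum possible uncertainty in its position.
1.072 nm

Using the Heisenberg uncertainty principle:
ΔxΔp ≥ ℏ/2

The minimum uncertainty in position is:
Δx_min = ℏ/(2Δp)
Δx_min = (1.055e-34 J·s) / (2 × 4.920e-26 kg·m/s)
Δx_min = 1.072e-09 m = 1.072 nm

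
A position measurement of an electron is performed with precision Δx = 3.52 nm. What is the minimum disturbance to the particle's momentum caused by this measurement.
1.498 × 10^-26 kg·m/s

The uncertainty principle implies that measuring position disturbs momentum:
ΔxΔp ≥ ℏ/2

When we measure position with precision Δx, we necessarily introduce a momentum uncertainty:
Δp ≥ ℏ/(2Δx)
Δp_min = (1.055e-34 J·s) / (2 × 3.520e-09 m)
Δp_min = 1.498e-26 kg·m/s

The more precisely we measure position, the greater the momentum disturbance.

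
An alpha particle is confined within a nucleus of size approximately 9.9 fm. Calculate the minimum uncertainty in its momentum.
5.326 × 10^-21 kg·m/s

Using the Heisenberg uncertainty principle:
ΔxΔp ≥ ℏ/2

With Δx ≈ L = 9.900e-15 m (the confinement size):
Δp_min = ℏ/(2Δx)
Δp_min = (1.055e-34 J·s) / (2 × 9.900e-15 m)
Δp_min = 5.326e-21 kg·m/s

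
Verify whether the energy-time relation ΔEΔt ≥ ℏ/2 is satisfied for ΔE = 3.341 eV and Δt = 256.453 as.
Yes, it satisfies the uncertainty relation.

Calculate the product ΔEΔt:
ΔE = 3.341 eV = 5.353e-19 J
ΔEΔt = (5.353e-19 J) × (2.565e-16 s)
ΔEΔt = 1.373e-34 J·s

Compare to the minimum allowed value ℏ/2:
ℏ/2 = 5.273e-35 J·s

Since ΔEΔt = 1.373e-34 J·s ≥ 5.273e-35 J·s = ℏ/2,
this satisfies the uncertainty relation.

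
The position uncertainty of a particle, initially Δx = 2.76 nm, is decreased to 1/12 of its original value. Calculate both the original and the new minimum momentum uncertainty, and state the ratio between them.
Original Δp_min = 1.910 × 10^-26 kg·m/s; new Δp'_min = 2.293 × 10^-25 kg·m/s; ratio Δp'_min/Δp_min = 12.

From the uncertainty principle ΔxΔp ≥ ℏ/2, the minimum momentum uncertainty is Δp_min = ℏ/(2Δx).

Original (Δx = 2.76 nm = 2.760e-09 m):
Δp_min = (1.055e-34 J·s)/(2 × 2.760e-09 m) = 1.910e-26 kg·m/s

When Δx → (1/12)Δx:
Δp'_min = ℏ/(2 × (1/12)Δx) = 12 × ℏ/(2Δx) = 12 × Δp_min
Δp'_min = 12 × 1.910e-26 kg·m/s = 2.293e-25 kg·m/s

Since Δp_min ∝ 1/Δx, when Δx is decreased to 1/12 of its original value, Δp_min increases to 12 times its original value.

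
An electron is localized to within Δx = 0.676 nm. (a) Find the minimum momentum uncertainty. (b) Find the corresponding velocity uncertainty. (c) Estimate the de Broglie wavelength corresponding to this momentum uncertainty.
(a) Δp_min = 7.800 × 10^-26 kg·m/s
(b) Δv_min = 85.627 km/s
(c) λ_dB = 8.495 nm

Step-by-step:

(a) From the uncertainty principle:
Δp_min = ℏ/(2Δx) = (1.055e-34 J·s)/(2 × 6.760e-10 m) = 7.800e-26 kg·m/s

(b) The velocity uncertainty:
Δv = Δp/m = (7.800e-26 kg·m/s)/(9.109e-31 kg) = 8.563e+04 m/s = 85.627 km/s

(c) The de Broglie wavelength for this momentum:
λ = h/p = (6.626e-34 J·s)/(7.800e-26 kg·m/s) = 8.495e-09 m = 8.495 nm

Note: The de Broglie wavelength is comparable to the localization size, as expected from wave-particle duality.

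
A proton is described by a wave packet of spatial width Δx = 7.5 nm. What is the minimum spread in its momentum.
7.030 × 10^-27 kg·m/s

For a wave packet, the spatial width Δx and momentum spread Δp are related by the uncertainty principle:
ΔxΔp ≥ ℏ/2

The minimum momentum spread is:
Δp_min = ℏ/(2Δx)
Δp_min = (1.055e-34 J·s) / (2 × 7.500e-09 m)
Δp_min = 7.030e-27 kg·m/s

A wave packet cannot have both a well-defined position and well-defined momentum.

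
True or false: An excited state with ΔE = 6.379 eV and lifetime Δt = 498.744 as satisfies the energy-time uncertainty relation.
Yes, it satisfies the uncertainty relation.

Calculate the product ΔEΔt:
ΔE = 6.379 eV = 1.022e-18 J
ΔEΔt = (1.022e-18 J) × (4.987e-16 s)
ΔEΔt = 5.097e-34 J·s

Compare to the minimum allowed value ℏ/2:
ℏ/2 = 5.273e-35 J·s

Since ΔEΔt = 5.097e-34 J·s ≥ 5.273e-35 J·s = ℏ/2,
this satisfies the uncertainty relation.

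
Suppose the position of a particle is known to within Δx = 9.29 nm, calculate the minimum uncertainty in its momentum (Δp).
5.676 × 10^-27 kg·m/s

Using the Heisenberg uncertainty principle:
ΔxΔp ≥ ℏ/2

The minimum uncertainty in momentum is:
Δp_min = ℏ/(2Δx)
Δp_min = (1.055e-34 J·s) / (2 × 9.290e-09 m)
Δp_min = 5.676e-27 kg·m/s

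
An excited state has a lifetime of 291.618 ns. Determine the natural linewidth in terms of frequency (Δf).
272.883 kHz

Using the energy-time uncertainty principle and E = hf:
ΔEΔt ≥ ℏ/2
hΔf·Δt ≥ ℏ/2

The minimum frequency uncertainty is:
Δf = ℏ/(2hτ) = 1/(4πτ)
Δf = 1/(4π × 2.916e-07 s)
Δf = 2.729e+05 Hz = 272.883 kHz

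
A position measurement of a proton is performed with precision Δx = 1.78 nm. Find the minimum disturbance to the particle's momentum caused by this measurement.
2.962 × 10^-26 kg·m/s

The uncertainty principle implies that measuring position disturbs momentum:
ΔxΔp ≥ ℏ/2

When we measure position with precision Δx, we necessarily introduce a momentum uncertainty:
Δp ≥ ℏ/(2Δx)
Δp_min = (1.055e-34 J·s) / (2 × 1.780e-09 m)
Δp_min = 2.962e-26 kg·m/s

The more precisely we measure position, the greater the momentum disturbance.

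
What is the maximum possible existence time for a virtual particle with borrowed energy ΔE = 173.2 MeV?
1.900 ys

Using the energy-time uncertainty principle:
ΔEΔt ≥ ℏ/2

For a virtual particle borrowing energy ΔE, the maximum lifetime is:
Δt_max = ℏ/(2ΔE)

Converting energy:
ΔE = 173.2 MeV = 2.775e-11 J

Δt_max = (1.055e-34 J·s) / (2 × 2.775e-11 J)
Δt_max = 1.900e-24 s = 1.900 ys

Virtual particles with higher borrowed energy exist for shorter times.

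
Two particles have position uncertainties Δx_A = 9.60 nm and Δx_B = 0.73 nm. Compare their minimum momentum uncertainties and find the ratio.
Particle B has the larger minimum momentum uncertainty, by a factor of 13.15.

For each particle, the minimum momentum uncertainty is Δp_min = ℏ/(2Δx):

Particle A: Δp_A = ℏ/(2×9.600e-09 m) = 5.493e-27 kg·m/s
Particle B: Δp_B = ℏ/(2×7.300e-10 m) = 7.223e-26 kg·m/s

Ratio: Δp_B/Δp_A = 13.15

Since Δp_min ∝ 1/Δx, the particle with smaller position uncertainty (B) has larger momentum uncertainty.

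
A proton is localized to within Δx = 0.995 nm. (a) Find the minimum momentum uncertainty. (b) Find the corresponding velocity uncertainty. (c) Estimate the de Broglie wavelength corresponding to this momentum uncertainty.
(a) Δp_min = 5.299 × 10^-26 kg·m/s
(b) Δv_min = 31.683 m/s
(c) λ_dB = 12.504 nm

Step-by-step:

(a) From the uncertainty principle:
Δp_min = ℏ/(2Δx) = (1.055e-34 J·s)/(2 × 9.950e-10 m) = 5.299e-26 kg·m/s

(b) The velocity uncertainty:
Δv = Δp/m = (5.299e-26 kg·m/s)/(1.673e-27 kg) = 3.168e+01 m/s = 31.683 m/s

(c) The de Broglie wavelength for this momentum:
λ = h/p = (6.626e-34 J·s)/(5.299e-26 kg·m/s) = 1.250e-08 m = 12.504 nm

Note: The de Broglie wavelength is comparable to the localization size, as expected from wave-particle duality.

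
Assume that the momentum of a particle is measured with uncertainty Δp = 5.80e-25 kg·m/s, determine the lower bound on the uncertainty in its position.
90.911 pm

Using the Heisenberg uncertainty principle:
ΔxΔp ≥ ℏ/2

The minimum uncertainty in position is:
Δx_min = ℏ/(2Δp)
Δx_min = (1.055e-34 J·s) / (2 × 5.800e-25 kg·m/s)
Δx_min = 9.091e-11 m = 90.911 pm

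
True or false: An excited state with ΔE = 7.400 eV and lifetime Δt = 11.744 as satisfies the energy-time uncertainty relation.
No, it violates the uncertainty relation.

Calculate the product ΔEΔt:
ΔE = 7.400 eV = 1.186e-18 J
ΔEΔt = (1.186e-18 J) × (1.174e-17 s)
ΔEΔt = 1.392e-35 J·s

Compare to the minimum allowed value ℏ/2:
ℏ/2 = 5.273e-35 J·s

Since ΔEΔt = 1.392e-35 J·s < 5.273e-35 J·s = ℏ/2,
this violates the uncertainty relation.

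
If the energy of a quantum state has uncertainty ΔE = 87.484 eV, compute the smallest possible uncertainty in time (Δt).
3.762 as

Using the energy-time uncertainty principle:
ΔEΔt ≥ ℏ/2

The minimum uncertainty in time is:
Δt_min = ℏ/(2ΔE)
Δt_min = (1.055e-34 J·s) / (2 × 1.402e-17 J)
Δt_min = 3.762e-18 s = 3.762 as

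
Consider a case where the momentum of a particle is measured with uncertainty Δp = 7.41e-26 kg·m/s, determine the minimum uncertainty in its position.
711.587 pm

Using the Heisenberg uncertainty principle:
ΔxΔp ≥ ℏ/2

The minimum uncertainty in position is:
Δx_min = ℏ/(2Δp)
Δx_min = (1.055e-34 J·s) / (2 × 7.410e-26 kg·m/s)
Δx_min = 7.116e-10 m = 711.587 pm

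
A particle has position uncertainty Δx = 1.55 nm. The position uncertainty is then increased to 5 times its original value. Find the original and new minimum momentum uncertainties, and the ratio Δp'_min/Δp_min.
Original Δp_min = 3.402 × 10^-26 kg·m/s; new Δp'_min = 6.804 × 10^-27 kg·m/s; ratio Δp'_min/Δp_min = 1/5.

From the uncertainty principle ΔxΔp ≥ ℏ/2, the minimum momentum uncertainty is Δp_min = ℏ/(2Δx).

Original (Δx = 1.55 nm = 1.550e-09 m):
Δp_min = (1.055e-34 J·s)/(2 × 1.550e-09 m) = 3.402e-26 kg·m/s

When Δx → 5Δx:
Δp'_min = ℏ/(2 × 5Δx) = (1/5) × ℏ/(2Δx) = (1/5) × Δp_min
Δp'_min = 1/5 × 3.402e-26 kg·m/s = 6.804e-27 kg·m/s

Since Δp_min ∝ 1/Δx, when Δx is increased to 5 times its original value, Δp_min decreases to 1/5 of its original value.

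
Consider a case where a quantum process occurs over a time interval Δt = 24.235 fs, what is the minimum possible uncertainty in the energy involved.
13.580 meV

Using the energy-time uncertainty principle:
ΔEΔt ≥ ℏ/2

The minimum uncertainty in energy is:
ΔE_min = ℏ/(2Δt)
ΔE_min = (1.055e-34 J·s) / (2 × 2.424e-14 s)
ΔE_min = 2.176e-21 J = 13.580 meV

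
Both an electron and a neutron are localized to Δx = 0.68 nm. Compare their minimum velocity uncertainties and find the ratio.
The electron has the larger minimum velocity uncertainty, by a ratio of 1838.7.

For both particles, Δp_min = ℏ/(2Δx) = 7.754e-26 kg·m/s (same for both).

The velocity uncertainty is Δv = Δp/m:
- electron: Δv = 7.754e-26 / 9.109e-31 = 8.512e+04 m/s = 85.123 km/s
- neutron: Δv = 7.754e-26 / 1.675e-27 = 4.630e+01 m/s = 46.296 m/s

Ratio: 8.512e+04 / 4.630e+01 = 1838.7

The lighter particle has larger velocity uncertainty because Δv ∝ 1/m.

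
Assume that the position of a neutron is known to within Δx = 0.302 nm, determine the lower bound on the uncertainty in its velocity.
104.242 m/s

Using the Heisenberg uncertainty principle and Δp = mΔv:
ΔxΔp ≥ ℏ/2
Δx(mΔv) ≥ ℏ/2

The minimum uncertainty in velocity is:
Δv_min = ℏ/(2mΔx)
Δv_min = (1.055e-34 J·s) / (2 × 1.675e-27 kg × 3.020e-10 m)
Δv_min = 1.042e+02 m/s = 104.242 m/s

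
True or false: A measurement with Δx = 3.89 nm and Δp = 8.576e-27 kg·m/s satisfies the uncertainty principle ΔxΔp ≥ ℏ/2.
No, it violates the uncertainty principle (impossible measurement).

Calculate the product ΔxΔp:
ΔxΔp = (3.890e-09 m) × (8.576e-27 kg·m/s)
ΔxΔp = 3.336e-35 J·s

Compare to the minimum allowed value ℏ/2:
ℏ/2 = 5.273e-35 J·s

Since ΔxΔp = 3.336e-35 J·s < 5.273e-35 J·s = ℏ/2,
the measurement violates the uncertainty principle.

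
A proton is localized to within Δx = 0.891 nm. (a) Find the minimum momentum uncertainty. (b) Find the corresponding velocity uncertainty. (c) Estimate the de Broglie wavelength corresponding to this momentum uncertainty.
(a) Δp_min = 5.918 × 10^-26 kg·m/s
(b) Δv_min = 35.381 m/s
(c) λ_dB = 11.197 nm

Step-by-step:

(a) From the uncertainty principle:
Δp_min = ℏ/(2Δx) = (1.055e-34 J·s)/(2 × 8.910e-10 m) = 5.918e-26 kg·m/s

(b) The velocity uncertainty:
Δv = Δp/m = (5.918e-26 kg·m/s)/(1.673e-27 kg) = 3.538e+01 m/s = 35.381 m/s

(c) The de Broglie wavelength for this momentum:
λ = h/p = (6.626e-34 J·s)/(5.918e-26 kg·m/s) = 1.120e-08 m = 11.197 nm

Note: The de Broglie wavelength is comparable to the localization size, as expected from wave-particle duality.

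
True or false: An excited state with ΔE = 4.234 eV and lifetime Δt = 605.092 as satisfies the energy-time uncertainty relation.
Yes, it satisfies the uncertainty relation.

Calculate the product ΔEΔt:
ΔE = 4.234 eV = 6.784e-19 J
ΔEΔt = (6.784e-19 J) × (6.051e-16 s)
ΔEΔt = 4.105e-34 J·s

Compare to the minimum allowed value ℏ/2:
ℏ/2 = 5.273e-35 J·s

Since ΔEΔt = 4.105e-34 J·s ≥ 5.273e-35 J·s = ℏ/2,
this satisfies the uncertainty relation.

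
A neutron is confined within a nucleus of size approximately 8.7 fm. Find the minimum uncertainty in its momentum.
6.061 × 10^-21 kg·m/s

Using the Heisenberg uncertainty principle:
ΔxΔp ≥ ℏ/2

With Δx ≈ L = 8.700e-15 m (the confinement size):
Δp_min = ℏ/(2Δx)
Δp_min = (1.055e-34 J·s) / (2 × 8.700e-15 m)
Δp_min = 6.061e-21 kg·m/s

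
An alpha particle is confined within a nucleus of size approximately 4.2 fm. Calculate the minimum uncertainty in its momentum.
1.255 × 10^-20 kg·m/s

Using the Heisenberg uncertainty principle:
ΔxΔp ≥ ℏ/2

With Δx ≈ L = 4.200e-15 m (the confinement size):
Δp_min = ℏ/(2Δx)
Δp_min = (1.055e-34 J·s) / (2 × 4.200e-15 m)
Δp_min = 1.255e-20 kg·m/s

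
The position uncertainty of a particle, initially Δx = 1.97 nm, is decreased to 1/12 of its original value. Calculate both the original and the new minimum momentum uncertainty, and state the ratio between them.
Original Δp_min = 2.677 × 10^-26 kg·m/s; new Δp'_min = 3.212 × 10^-25 kg·m/s; ratio Δp'_min/Δp_min = 12.

From the uncertainty principle ΔxΔp ≥ ℏ/2, the minimum momentum uncertainty is Δp_min = ℏ/(2Δx).

Original (Δx = 1.97 nm = 1.970e-09 m):
Δp_min = (1.055e-34 J·s)/(2 × 1.970e-09 m) = 2.677e-26 kg·m/s

When Δx → (1/12)Δx:
Δp'_min = ℏ/(2 × (1/12)Δx) = 12 × ℏ/(2Δx) = 12 × Δp_min
Δp'_min = 12 × 2.677e-26 kg·m/s = 3.212e-25 kg·m/s

Since Δp_min ∝ 1/Δx, when Δx is decreased to 1/12 of its original value, Δp_min increases to 12 times its original value.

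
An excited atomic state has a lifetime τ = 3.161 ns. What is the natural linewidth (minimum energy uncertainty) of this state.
104.115 neV

Using the energy-time uncertainty principle:
ΔEΔt ≥ ℏ/2

The lifetime τ represents the time uncertainty Δt.
The natural linewidth (minimum energy uncertainty) is:

ΔE = ℏ/(2τ)
ΔE = (1.055e-34 J·s) / (2 × 3.161e-09 s)
ΔE = 1.668e-26 J = 104.115 neV

This natural linewidth limits the precision of spectroscopic measurements.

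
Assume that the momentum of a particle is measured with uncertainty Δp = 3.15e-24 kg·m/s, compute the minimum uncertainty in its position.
16.739 pm

Using the Heisenberg uncertainty principle:
ΔxΔp ≥ ℏ/2

The minimum uncertainty in position is:
Δx_min = ℏ/(2Δp)
Δx_min = (1.055e-34 J·s) / (2 × 3.150e-24 kg·m/s)
Δx_min = 1.674e-11 m = 16.739 pm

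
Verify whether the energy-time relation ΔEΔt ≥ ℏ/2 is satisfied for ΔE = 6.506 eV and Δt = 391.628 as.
Yes, it satisfies the uncertainty relation.

Calculate the product ΔEΔt:
ΔE = 6.506 eV = 1.042e-18 J
ΔEΔt = (1.042e-18 J) × (3.916e-16 s)
ΔEΔt = 4.082e-34 J·s

Compare to the minimum allowed value ℏ/2:
ℏ/2 = 5.273e-35 J·s

Since ΔEΔt = 4.082e-34 J·s ≥ 5.273e-35 J·s = ℏ/2,
this satisfies the uncertainty relation.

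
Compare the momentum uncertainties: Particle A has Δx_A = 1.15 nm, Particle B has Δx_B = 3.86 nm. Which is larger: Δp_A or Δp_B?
Particle A has the larger minimum momentum uncertainty, by a factor of 3.36.

For each particle, the minimum momentum uncertainty is Δp_min = ℏ/(2Δx):

Particle A: Δp_A = ℏ/(2×1.150e-09 m) = 4.585e-26 kg·m/s
Particle B: Δp_B = ℏ/(2×3.860e-09 m) = 1.366e-26 kg·m/s

Ratio: Δp_A/Δp_B = 3.36

Since Δp_min ∝ 1/Δx, the particle with smaller position uncertainty (A) has larger momentum uncertainty.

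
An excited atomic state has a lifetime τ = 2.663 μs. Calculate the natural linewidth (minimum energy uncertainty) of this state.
123.585 peV

Using the energy-time uncertainty principle:
ΔEΔt ≥ ℏ/2

The lifetime τ represents the time uncertainty Δt.
The natural linewidth (minimum energy uncertainty) is:

ΔE = ℏ/(2τ)
ΔE = (1.055e-34 J·s) / (2 × 2.663e-06 s)
ΔE = 1.980e-29 J = 123.585 peV

This natural linewidth limits the precision of spectroscopic measurements.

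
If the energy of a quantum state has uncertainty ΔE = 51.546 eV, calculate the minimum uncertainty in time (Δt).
6.385 as

Using the energy-time uncertainty principle:
ΔEΔt ≥ ℏ/2

The minimum uncertainty in time is:
Δt_min = ℏ/(2ΔE)
Δt_min = (1.055e-34 J·s) / (2 × 8.259e-18 J)
Δt_min = 6.385e-18 s = 6.385 as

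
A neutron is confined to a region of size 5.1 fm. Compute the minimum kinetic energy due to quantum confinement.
199.166 keV

Using the uncertainty principle:

1. Position uncertainty: Δx ≈ 5.100e-15 m
2. Minimum momentum uncertainty: Δp = ℏ/(2Δx) = 1.034e-20 kg·m/s
3. Minimum kinetic energy:
   KE = (Δp)²/(2m) = (1.034e-20)²/(2 × 1.675e-27 kg)
   KE = 3.191e-14 J = 199.166 keV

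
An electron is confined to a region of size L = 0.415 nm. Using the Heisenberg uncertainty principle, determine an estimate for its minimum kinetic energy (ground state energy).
55.305 meV

Using the uncertainty principle to estimate ground state energy:

1. The position uncertainty is approximately the confinement size:
   Δx ≈ L = 4.150e-10 m

2. From ΔxΔp ≥ ℏ/2, the minimum momentum uncertainty is:
   Δp ≈ ℏ/(2L) = 1.271e-25 kg·m/s

3. The kinetic energy is approximately:
   KE ≈ (Δp)²/(2m) = (1.271e-25)²/(2 × 9.109e-31 kg)
   KE ≈ 8.861e-21 J = 55.305 meV

This is an order-of-magnitude estimate of the ground state energy.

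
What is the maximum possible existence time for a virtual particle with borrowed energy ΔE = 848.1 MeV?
3.881 × 10^-25 s

Using the energy-time uncertainty principle:
ΔEΔt ≥ ℏ/2

For a virtual particle borrowing energy ΔE, the maximum lifetime is:
Δt_max = ℏ/(2ΔE)

Converting energy:
ΔE = 848.1 MeV = 1.359e-10 J

Δt_max = (1.055e-34 J·s) / (2 × 1.359e-10 J)
Δt_max = 3.881e-25 s = 3.881 × 10^-25 s

Virtual particles with higher borrowed energy exist for shorter times.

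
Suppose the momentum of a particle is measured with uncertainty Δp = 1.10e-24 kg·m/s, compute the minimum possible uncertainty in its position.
47.935 pm

Using the Heisenberg uncertainty principle:
ΔxΔp ≥ ℏ/2

The minimum uncertainty in position is:
Δx_min = ℏ/(2Δp)
Δx_min = (1.055e-34 J·s) / (2 × 1.100e-24 kg·m/s)
Δx_min = 4.794e-11 m = 47.935 pm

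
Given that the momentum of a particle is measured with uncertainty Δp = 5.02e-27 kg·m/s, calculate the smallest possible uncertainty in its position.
10.504 nm

Using the Heisenberg uncertainty principle:
ΔxΔp ≥ ℏ/2

The minimum uncertainty in position is:
Δx_min = ℏ/(2Δp)
Δx_min = (1.055e-34 J·s) / (2 × 5.020e-27 kg·m/s)
Δx_min = 1.050e-08 m = 10.504 nm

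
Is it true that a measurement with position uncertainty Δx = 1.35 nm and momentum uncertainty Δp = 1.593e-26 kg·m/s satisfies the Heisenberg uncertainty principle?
No, it violates the uncertainty principle (impossible measurement).

Calculate the product ΔxΔp:
ΔxΔp = (1.350e-09 m) × (1.593e-26 kg·m/s)
ΔxΔp = 2.151e-35 J·s

Compare to the minimum allowed value ℏ/2:
ℏ/2 = 5.273e-35 J·s

Since ΔxΔp = 2.151e-35 J·s < 5.273e-35 J·s = ℏ/2,
the measurement violates the uncertainty principle.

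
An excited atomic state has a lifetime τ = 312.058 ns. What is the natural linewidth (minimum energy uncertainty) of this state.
1.055 neV

Using the energy-time uncertainty principle:
ΔEΔt ≥ ℏ/2

The lifetime τ represents the time uncertainty Δt.
The natural linewidth (minimum energy uncertainty) is:

ΔE = ℏ/(2τ)
ΔE = (1.055e-34 J·s) / (2 × 3.121e-07 s)
ΔE = 1.690e-28 J = 1.055 neV

This natural linewidth limits the precision of spectroscopic measurements.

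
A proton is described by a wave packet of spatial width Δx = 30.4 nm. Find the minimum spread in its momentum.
1.734 × 10^-27 kg·m/s

For a wave packet, the spatial width Δx and momentum spread Δp are related by the uncertainty principle:
ΔxΔp ≥ ℏ/2

The minimum momentum spread is:
Δp_min = ℏ/(2Δx)
Δp_min = (1.055e-34 J·s) / (2 × 3.040e-08 m)
Δp_min = 1.734e-27 kg·m/s

A wave packet cannot have both a well-defined position and well-defined momentum.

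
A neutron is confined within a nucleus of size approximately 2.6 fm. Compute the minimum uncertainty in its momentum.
2.028 × 10^-20 kg·m/s

Using the Heisenberg uncertainty principle:
ΔxΔp ≥ ℏ/2

With Δx ≈ L = 2.600e-15 m (the confinement size):
Δp_min = ℏ/(2Δx)
Δp_min = (1.055e-34 J·s) / (2 × 2.600e-15 m)
Δp_min = 2.028e-20 kg·m/s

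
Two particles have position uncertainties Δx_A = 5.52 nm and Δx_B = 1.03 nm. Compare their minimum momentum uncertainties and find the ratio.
Particle B has the larger minimum momentum uncertainty, by a factor of 5.36.

For each particle, the minimum momentum uncertainty is Δp_min = ℏ/(2Δx):

Particle A: Δp_A = ℏ/(2×5.520e-09 m) = 9.552e-27 kg·m/s
Particle B: Δp_B = ℏ/(2×1.030e-09 m) = 5.119e-26 kg·m/s

Ratio: Δp_B/Δp_A = 5.36

Since Δp_min ∝ 1/Δx, the particle with smaller position uncertainty (B) has larger momentum uncertainty.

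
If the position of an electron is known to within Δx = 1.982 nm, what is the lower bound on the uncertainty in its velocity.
29.205 km/s

Using the Heisenberg uncertainty principle and Δp = mΔv:
ΔxΔp ≥ ℏ/2
Δx(mΔv) ≥ ℏ/2

The minimum uncertainty in velocity is:
Δv_min = ℏ/(2mΔx)
Δv_min = (1.055e-34 J·s) / (2 × 9.109e-31 kg × 1.982e-09 m)
Δv_min = 2.920e+04 m/s = 29.205 km/s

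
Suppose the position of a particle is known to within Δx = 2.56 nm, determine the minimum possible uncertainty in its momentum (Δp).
2.060 × 10^-26 kg·m/s

Using the Heisenberg uncertainty principle:
ΔxΔp ≥ ℏ/2

The minimum uncertainty in momentum is:
Δp_min = ℏ/(2Δx)
Δp_min = (1.055e-34 J·s) / (2 × 2.560e-09 m)
Δp_min = 2.060e-26 kg·m/s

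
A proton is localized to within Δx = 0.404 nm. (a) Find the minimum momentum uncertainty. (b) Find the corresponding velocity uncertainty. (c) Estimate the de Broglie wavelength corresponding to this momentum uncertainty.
(a) Δp_min = 1.305 × 10^-25 kg·m/s
(b) Δv_min = 78.031 m/s
(c) λ_dB = 5.077 nm

Step-by-step:

(a) From the uncertainty principle:
Δp_min = ℏ/(2Δx) = (1.055e-34 J·s)/(2 × 4.040e-10 m) = 1.305e-25 kg·m/s

(b) The velocity uncertainty:
Δv = Δp/m = (1.305e-25 kg·m/s)/(1.673e-27 kg) = 7.803e+01 m/s = 78.031 m/s

(c) The de Broglie wavelength for this momentum:
λ = h/p = (6.626e-34 J·s)/(1.305e-25 kg·m/s) = 5.077e-09 m = 5.077 nm

Note: The de Broglie wavelength is comparable to the localization size, as expected from wave-particle duality.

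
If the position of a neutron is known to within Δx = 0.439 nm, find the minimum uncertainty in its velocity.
71.711 m/s

Using the Heisenberg uncertainty principle and Δp = mΔv:
ΔxΔp ≥ ℏ/2
Δx(mΔv) ≥ ℏ/2

The minimum uncertainty in velocity is:
Δv_min = ℏ/(2mΔx)
Δv_min = (1.055e-34 J·s) / (2 × 1.675e-27 kg × 4.390e-10 m)
Δv_min = 7.171e+01 m/s = 71.711 m/s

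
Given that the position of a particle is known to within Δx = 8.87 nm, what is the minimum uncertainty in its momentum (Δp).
5.945 × 10^-27 kg·m/s

Using the Heisenberg uncertainty principle:
ΔxΔp ≥ ℏ/2

The minimum uncertainty in momentum is:
Δp_min = ℏ/(2Δx)
Δp_min = (1.055e-34 J·s) / (2 × 8.870e-09 m)
Δp_min = 5.945e-27 kg·m/s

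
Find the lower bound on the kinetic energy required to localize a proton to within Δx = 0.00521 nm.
191.108 meV

Localizing a particle requires giving it sufficient momentum uncertainty:

1. From uncertainty principle: Δp ≥ ℏ/(2Δx)
   Δp_min = (1.055e-34 J·s) / (2 × 5.210e-12 m)
   Δp_min = 1.012e-23 kg·m/s

2. This momentum uncertainty corresponds to kinetic energy:
   KE ≈ (Δp)²/(2m) = (1.012e-23)²/(2 × 1.673e-27 kg)
   KE = 3.062e-20 J = 191.108 meV

Tighter localization requires more energy.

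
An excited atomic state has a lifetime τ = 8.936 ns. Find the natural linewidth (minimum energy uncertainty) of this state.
36.829 neV

Using the energy-time uncertainty principle:
ΔEΔt ≥ ℏ/2

The lifetime τ represents the time uncertainty Δt.
The natural linewidth (minimum energy uncertainty) is:

ΔE = ℏ/(2τ)
ΔE = (1.055e-34 J·s) / (2 × 8.936e-09 s)
ΔE = 5.901e-27 J = 36.829 neV

This natural linewidth limits the precision of spectroscopic measurements.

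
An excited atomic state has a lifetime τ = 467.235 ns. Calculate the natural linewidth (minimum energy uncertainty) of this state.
704.369 peV

Using the energy-time uncertainty principle:
ΔEΔt ≥ ℏ/2

The lifetime τ represents the time uncertainty Δt.
The natural linewidth (minimum energy uncertainty) is:

ΔE = ℏ/(2τ)
ΔE = (1.055e-34 J·s) / (2 × 4.672e-07 s)
ΔE = 1.129e-28 J = 704.369 peV

This natural linewidth limits the precision of spectroscopic measurements.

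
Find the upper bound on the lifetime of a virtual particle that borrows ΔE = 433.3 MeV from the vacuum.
7.595 × 10^-25 s

Using the energy-time uncertainty principle:
ΔEΔt ≥ ℏ/2

For a virtual particle borrowing energy ΔE, the maximum lifetime is:
Δt_max = ℏ/(2ΔE)

Converting energy:
ΔE = 433.3 MeV = 6.942e-11 J

Δt_max = (1.055e-34 J·s) / (2 × 6.942e-11 J)
Δt_max = 7.595e-25 s = 7.595 × 10^-25 s

Virtual particles with higher borrowed energy exist for shorter times.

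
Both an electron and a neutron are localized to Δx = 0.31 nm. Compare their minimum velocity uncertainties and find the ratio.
The electron has the larger minimum velocity uncertainty, by a ratio of 1838.7.

For both particles, Δp_min = ℏ/(2Δx) = 1.701e-25 kg·m/s (same for both).

The velocity uncertainty is Δv = Δp/m:
- electron: Δv = 1.701e-25 / 9.109e-31 = 1.867e+05 m/s = 186.722 km/s
- neutron: Δv = 1.701e-25 / 1.675e-27 = 1.016e+02 m/s = 101.552 m/s

Ratio: 1.867e+05 / 1.016e+02 = 1838.7

The lighter particle has larger velocity uncertainty because Δv ∝ 1/m.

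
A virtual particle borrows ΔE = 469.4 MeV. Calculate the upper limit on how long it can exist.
7.011 × 10^-25 s

Using the energy-time uncertainty principle:
ΔEΔt ≥ ℏ/2

For a virtual particle borrowing energy ΔE, the maximum lifetime is:
Δt_max = ℏ/(2ΔE)

Converting energy:
ΔE = 469.4 MeV = 7.521e-11 J

Δt_max = (1.055e-34 J·s) / (2 × 7.521e-11 J)
Δt_max = 7.011e-25 s = 7.011 × 10^-25 s

Virtual particles with higher borrowed energy exist for shorter times.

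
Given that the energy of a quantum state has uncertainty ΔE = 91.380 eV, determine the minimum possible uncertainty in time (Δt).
3.602 as

Using the energy-time uncertainty principle:
ΔEΔt ≥ ℏ/2

The minimum uncertainty in time is:
Δt_min = ℏ/(2ΔE)
Δt_min = (1.055e-34 J·s) / (2 × 1.464e-17 J)
Δt_min = 3.602e-18 s = 3.602 as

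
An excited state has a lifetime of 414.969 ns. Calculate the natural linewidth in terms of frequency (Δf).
191.767 kHz

Using the energy-time uncertainty principle and E = hf:
ΔEΔt ≥ ℏ/2
hΔf·Δt ≥ ℏ/2

The minimum frequency uncertainty is:
Δf = ℏ/(2hτ) = 1/(4πτ)
Δf = 1/(4π × 4.150e-07 s)
Δf = 1.918e+05 Hz = 191.767 kHz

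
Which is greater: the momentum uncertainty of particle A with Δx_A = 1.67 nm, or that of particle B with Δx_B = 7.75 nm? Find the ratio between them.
Particle A has the larger minimum momentum uncertainty, by a factor of 4.64.

For each particle, the minimum momentum uncertainty is Δp_min = ℏ/(2Δx):

Particle A: Δp_A = ℏ/(2×1.670e-09 m) = 3.157e-26 kg·m/s
Particle B: Δp_B = ℏ/(2×7.750e-09 m) = 6.804e-27 kg·m/s

Ratio: Δp_A/Δp_B = 4.64

Since Δp_min ∝ 1/Δx, the particle with smaller position uncertainty (A) has larger momentum uncertainty.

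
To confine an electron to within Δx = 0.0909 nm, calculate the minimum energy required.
1.153 eV

Localizing a particle requires giving it sufficient momentum uncertainty:

1. From uncertainty principle: Δp ≥ ℏ/(2Δx)
   Δp_min = (1.055e-34 J·s) / (2 × 9.090e-11 m)
   Δp_min = 5.801e-25 kg·m/s

2. This momentum uncertainty corresponds to kinetic energy:
   KE ≈ (Δp)²/(2m) = (5.801e-25)²/(2 × 9.109e-31 kg)
   KE = 1.847e-19 J = 1.153 eV

Tighter localization requires more energy.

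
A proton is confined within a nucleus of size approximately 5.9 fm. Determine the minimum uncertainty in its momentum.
8.937 × 10^-21 kg·m/s

Using the Heisenberg uncertainty principle:
ΔxΔp ≥ ℏ/2

With Δx ≈ L = 5.900e-15 m (the confinement size):
Δp_min = ℏ/(2Δx)
Δp_min = (1.055e-34 J·s) / (2 × 5.900e-15 m)
Δp_min = 8.937e-21 kg·m/s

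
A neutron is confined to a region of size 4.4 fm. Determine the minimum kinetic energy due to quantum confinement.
267.578 keV

Using the uncertainty principle:

1. Position uncertainty: Δx ≈ 4.400e-15 m
2. Minimum momentum uncertainty: Δp = ℏ/(2Δx) = 1.198e-20 kg·m/s
3. Minimum kinetic energy:
   KE = (Δp)²/(2m) = (1.198e-20)²/(2 × 1.675e-27 kg)
   KE = 4.287e-14 J = 267.578 keV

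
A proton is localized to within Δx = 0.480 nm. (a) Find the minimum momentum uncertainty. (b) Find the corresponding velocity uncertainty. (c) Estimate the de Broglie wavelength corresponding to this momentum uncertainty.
(a) Δp_min = 1.099 × 10^-25 kg·m/s
(b) Δv_min = 65.676 m/s
(c) λ_dB = 6.032 nm

Step-by-step:

(a) From the uncertainty principle:
Δp_min = ℏ/(2Δx) = (1.055e-34 J·s)/(2 × 4.800e-10 m) = 1.099e-25 kg·m/s

(b) The velocity uncertainty:
Δv = Δp/m = (1.099e-25 kg·m/s)/(1.673e-27 kg) = 6.568e+01 m/s = 65.676 m/s

(c) The de Broglie wavelength for this momentum:
λ = h/p = (6.626e-34 J·s)/(1.099e-25 kg·m/s) = 6.032e-09 m = 6.032 nm

Note: The de Broglie wavelength is comparable to the localization size, as expected from wave-particle duality.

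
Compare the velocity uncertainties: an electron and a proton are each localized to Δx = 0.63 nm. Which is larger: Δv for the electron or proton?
The electron has the larger minimum velocity uncertainty, by a ratio of 1836.2.

For both particles, Δp_min = ℏ/(2Δx) = 8.370e-26 kg·m/s (same for both).

The velocity uncertainty is Δv = Δp/m:
- electron: Δv = 8.370e-26 / 9.109e-31 = 9.188e+04 m/s = 91.879 km/s
- proton: Δv = 8.370e-26 / 1.673e-27 = 5.004e+01 m/s = 50.039 m/s

Ratio: 9.188e+04 / 5.004e+01 = 1836.2

The lighter particle has larger velocity uncertainty because Δv ∝ 1/m.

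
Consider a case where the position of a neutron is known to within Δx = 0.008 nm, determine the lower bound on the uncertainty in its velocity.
3.935 km/s

Using the Heisenberg uncertainty principle and Δp = mΔv:
ΔxΔp ≥ ℏ/2
Δx(mΔv) ≥ ℏ/2

The minimum uncertainty in velocity is:
Δv_min = ℏ/(2mΔx)
Δv_min = (1.055e-34 J·s) / (2 × 1.675e-27 kg × 8.000e-12 m)
Δv_min = 3.935e+03 m/s = 3.935 km/s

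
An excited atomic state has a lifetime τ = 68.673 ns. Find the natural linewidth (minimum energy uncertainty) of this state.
4.792 neV

Using the energy-time uncertainty principle:
ΔEΔt ≥ ℏ/2

The lifetime τ represents the time uncertainty Δt.
The natural linewidth (minimum energy uncertainty) is:

ΔE = ℏ/(2τ)
ΔE = (1.055e-34 J·s) / (2 × 6.867e-08 s)
ΔE = 7.678e-28 J = 4.792 neV

This natural linewidth limits the precision of spectroscopic measurements.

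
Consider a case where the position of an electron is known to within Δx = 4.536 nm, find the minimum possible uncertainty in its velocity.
12.761 km/s

Using the Heisenberg uncertainty principle and Δp = mΔv:
ΔxΔp ≥ ℏ/2
Δx(mΔv) ≥ ℏ/2

The minimum uncertainty in velocity is:
Δv_min = ℏ/(2mΔx)
Δv_min = (1.055e-34 J·s) / (2 × 9.109e-31 kg × 4.536e-09 m)
Δv_min = 1.276e+04 m/s = 12.761 km/s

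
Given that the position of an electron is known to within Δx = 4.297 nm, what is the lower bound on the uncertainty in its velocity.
13.471 km/s

Using the Heisenberg uncertainty principle and Δp = mΔv:
ΔxΔp ≥ ℏ/2
Δx(mΔv) ≥ ℏ/2

The minimum uncertainty in velocity is:
Δv_min = ℏ/(2mΔx)
Δv_min = (1.055e-34 J·s) / (2 × 9.109e-31 kg × 4.297e-09 m)
Δv_min = 1.347e+04 m/s = 13.471 km/s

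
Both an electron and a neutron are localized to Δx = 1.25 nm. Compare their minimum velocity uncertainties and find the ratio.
The electron has the larger minimum velocity uncertainty, by a ratio of 1838.7.

For both particles, Δp_min = ℏ/(2Δx) = 4.218e-26 kg·m/s (same for both).

The velocity uncertainty is Δv = Δp/m:
- electron: Δv = 4.218e-26 / 9.109e-31 = 4.631e+04 m/s = 46.307 km/s
- neutron: Δv = 4.218e-26 / 1.675e-27 = 2.518e+01 m/s = 25.185 m/s

Ratio: 4.631e+04 / 2.518e+01 = 1838.7

The lighter particle has larger velocity uncertainty because Δv ∝ 1/m.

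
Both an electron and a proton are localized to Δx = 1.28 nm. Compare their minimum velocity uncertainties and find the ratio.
The electron has the larger minimum velocity uncertainty, by a ratio of 1836.2.

For both particles, Δp_min = ℏ/(2Δx) = 4.119e-26 kg·m/s (same for both).

The velocity uncertainty is Δv = Δp/m:
- electron: Δv = 4.119e-26 / 9.109e-31 = 4.522e+04 m/s = 45.222 km/s
- proton: Δv = 4.119e-26 / 1.673e-27 = 2.463e+01 m/s = 24.629 m/s

Ratio: 4.522e+04 / 2.463e+01 = 1836.2

The lighter particle has larger velocity uncertainty because Δv ∝ 1/m.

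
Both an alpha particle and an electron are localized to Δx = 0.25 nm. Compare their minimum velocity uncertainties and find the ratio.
The electron has the larger minimum velocity uncertainty, by a ratio of 7294.3.

For both particles, Δp_min = ℏ/(2Δx) = 2.109e-25 kg·m/s (same for both).

The velocity uncertainty is Δv = Δp/m:
- alpha particle: Δv = 2.109e-25 / 6.645e-27 = 3.174e+01 m/s = 31.742 m/s
- electron: Δv = 2.109e-25 / 9.109e-31 = 2.315e+05 m/s = 231.535 km/s

Ratio: 2.315e+05 / 3.174e+01 = 7294.3

The lighter particle has larger velocity uncertainty because Δv ∝ 1/m.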